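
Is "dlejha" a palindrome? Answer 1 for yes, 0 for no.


Input: dlejha
Reversed: ahjeld
  Compare pos 0 ('d') with pos 5 ('a'): MISMATCH
  Compare pos 1 ('l') with pos 4 ('h'): MISMATCH
  Compare pos 2 ('e') with pos 3 ('j'): MISMATCH
Result: not a palindrome

0


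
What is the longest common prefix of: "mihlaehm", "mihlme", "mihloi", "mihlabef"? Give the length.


Words: mihlaehm, mihlme, mihloi, mihlabef
  Position 0: all 'm' => match
  Position 1: all 'i' => match
  Position 2: all 'h' => match
  Position 3: all 'l' => match
  Position 4: ('a', 'm', 'o', 'a') => mismatch, stop
LCP = "mihl" (length 4)

4


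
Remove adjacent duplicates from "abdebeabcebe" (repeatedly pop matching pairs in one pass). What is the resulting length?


Input: abdebeabcebe
Stack-based adjacent duplicate removal:
  Read 'a': push. Stack: a
  Read 'b': push. Stack: ab
  Read 'd': push. Stack: abd
  Read 'e': push. Stack: abde
  Read 'b': push. Stack: abdeb
  Read 'e': push. Stack: abdebe
  Read 'a': push. Stack: abdebea
  Read 'b': push. Stack: abdebeab
  Read 'c': push. Stack: abdebeabc
  Read 'e': push. Stack: abdebeabce
  Read 'b': push. Stack: abdebeabceb
  Read 'e': push. Stack: abdebeabcebe
Final stack: "abdebeabcebe" (length 12)

12


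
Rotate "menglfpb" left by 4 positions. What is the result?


Input: "menglfpb", rotate left by 4
First 4 characters: "meng"
Remaining characters: "lfpb"
Concatenate remaining + first: "lfpb" + "meng" = "lfpbmeng"

lfpbmeng


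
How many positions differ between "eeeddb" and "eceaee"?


Comparing "eeeddb" and "eceaee" position by position:
  Position 0: 'e' vs 'e' => same
  Position 1: 'e' vs 'c' => DIFFER
  Position 2: 'e' vs 'e' => same
  Position 3: 'd' vs 'a' => DIFFER
  Position 4: 'd' vs 'e' => DIFFER
  Position 5: 'b' vs 'e' => DIFFER
Positions that differ: 4

4


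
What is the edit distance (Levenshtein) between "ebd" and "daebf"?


Computing edit distance: "ebd" -> "daebf"
DP table:
           d    a    e    b    f
      0    1    2    3    4    5
  e   1    1    2    2    3    4
  b   2    2    2    3    2    3
  d   3    2    3    3    3    3
Edit distance = dp[3][5] = 3

3


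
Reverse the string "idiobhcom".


Input: idiobhcom
Reading characters right to left:
  Position 8: 'm'
  Position 7: 'o'
  Position 6: 'c'
  Position 5: 'h'
  Position 4: 'b'
  Position 3: 'o'
  Position 2: 'i'
  Position 1: 'd'
  Position 0: 'i'
Reversed: mochboidi

mochboidi


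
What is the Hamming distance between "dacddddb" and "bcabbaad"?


Comparing "dacddddb" and "bcabbaad" position by position:
  Position 0: 'd' vs 'b' => differ
  Position 1: 'a' vs 'c' => differ
  Position 2: 'c' vs 'a' => differ
  Position 3: 'd' vs 'b' => differ
  Position 4: 'd' vs 'b' => differ
  Position 5: 'd' vs 'a' => differ
  Position 6: 'd' vs 'a' => differ
  Position 7: 'b' vs 'd' => differ
Total differences (Hamming distance): 8

8


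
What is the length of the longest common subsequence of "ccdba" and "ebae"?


LCS of "ccdba" and "ebae"
DP table:
           e    b    a    e
      0    0    0    0    0
  c   0    0    0    0    0
  c   0    0    0    0    0
  d   0    0    0    0    0
  b   0    0    1    1    1
  a   0    0    1    2    2
LCS length = dp[5][4] = 2

2


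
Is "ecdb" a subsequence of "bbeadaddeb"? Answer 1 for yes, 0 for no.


Check if "ecdb" is a subsequence of "bbeadaddeb"
Greedy scan:
  Position 0 ('b'): no match needed
  Position 1 ('b'): no match needed
  Position 2 ('e'): matches sub[0] = 'e'
  Position 3 ('a'): no match needed
  Position 4 ('d'): no match needed
  Position 5 ('a'): no match needed
  Position 6 ('d'): no match needed
  Position 7 ('d'): no match needed
  Position 8 ('e'): no match needed
  Position 9 ('b'): no match needed
Only matched 1/4 characters => not a subsequence

0


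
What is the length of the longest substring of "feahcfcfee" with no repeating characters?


Input: "feahcfcfee"
Sliding window (track last position of each char):
  Position 0 ('f'): window [0,0] length 1 -- new best
  Position 1 ('e'): window [0,1] length 2 -- new best
  Position 2 ('a'): window [0,2] length 3 -- new best
  Position 3 ('h'): window [0,3] length 4 -- new best
  Position 4 ('c'): window [0,4] length 5 -- new best
  Position 5 ('f'): repeat (last at 0), move window start to 1
  Position 5 ('f'): window [1,5] length 5
  Position 6 ('c'): repeat (last at 4), move window start to 5
  Position 6 ('c'): window [5,6] length 2
  Position 7 ('f'): repeat (last at 5), move window start to 6
  Position 7 ('f'): window [6,7] length 2
  Position 8 ('e'): window [6,8] length 3
  Position 9 ('e'): repeat (last at 8), move window start to 9
  Position 9 ('e'): window [9,9] length 1
Longest substring with no repeats: "feahc" with length 5

5


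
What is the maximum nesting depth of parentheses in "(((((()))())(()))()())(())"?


Input: "(((((()))())(()))()())(())"
Tracking depth:
  Position 0 '(': depth becomes 1
  Position 1 '(': depth becomes 2
  Position 2 '(': depth becomes 3
  Position 3 '(': depth becomes 4
  Position 4 '(': depth becomes 5
  Position 5 '(': depth becomes 6
  Position 6 ')': depth becomes 5
  Position 7 ')': depth becomes 4
  Position 8 ')': depth becomes 3
  Position 9 '(': depth becomes 4
  Position 10 ')': depth becomes 3
  Position 11 ')': depth becomes 2
  Position 12 '(': depth becomes 3
  Position 13 '(': depth becomes 4
  Position 14 ')': depth becomes 3
  Position 15 ')': depth becomes 2
  Position 16 ')': depth becomes 1
  Position 17 '(': depth becomes 2
  Position 18 ')': depth becomes 1
  Position 19 '(': depth becomes 2
  Position 20 ')': depth becomes 1
  Position 21 ')': depth becomes 0
  Position 22 '(': depth becomes 1
  Position 23 '(': depth becomes 2
  Position 24 ')': depth becomes 1
  Position 25 ')': depth becomes 0
Maximum depth reached: 6

6


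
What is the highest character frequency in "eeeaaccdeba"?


Input: eeeaaccdeba
Character counts:
  'a': 3
  'b': 1
  'c': 2
  'd': 1
  'e': 4
Maximum frequency: 4

4


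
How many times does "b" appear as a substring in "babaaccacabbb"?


Searching for "b" in "babaaccacabbb"
Scanning each position:
  Position 0: "b" => MATCH
  Position 1: "a" => no
  Position 2: "b" => MATCH
  Position 3: "a" => no
  Position 4: "a" => no
  Position 5: "c" => no
  Position 6: "c" => no
  Position 7: "a" => no
  Position 8: "c" => no
  Position 9: "a" => no
  Position 10: "b" => MATCH
  Position 11: "b" => MATCH
  Position 12: "b" => MATCH
Total occurrences: 5

5


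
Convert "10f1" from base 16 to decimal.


Input: "10f1" in base 16
Positional expansion:
  Digit '1' (value 1) x 16^3 = 4096
  Digit '0' (value 0) x 16^2 = 0
  Digit 'f' (value 15) x 16^1 = 240
  Digit '1' (value 1) x 16^0 = 1
Sum = 4337

4337


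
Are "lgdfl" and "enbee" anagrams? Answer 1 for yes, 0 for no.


Strings: "lgdfl", "enbee"
Sorted first:  dfgll
Sorted second: beeen
Differ at position 0: 'd' vs 'b' => not anagrams

0


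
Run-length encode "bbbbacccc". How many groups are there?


Input: bbbbacccc
Scanning for consecutive runs:
  Group 1: 'b' x 4 (positions 0-3)
  Group 2: 'a' x 1 (positions 4-4)
  Group 3: 'c' x 4 (positions 5-8)
Total groups: 3

3


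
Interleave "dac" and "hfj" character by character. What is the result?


Interleaving "dac" and "hfj":
  Position 0: 'd' from first, 'h' from second => "dh"
  Position 1: 'a' from first, 'f' from second => "af"
  Position 2: 'c' from first, 'j' from second => "cj"
Result: dhafcj

dhafcj


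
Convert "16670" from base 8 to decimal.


Input: "16670" in base 8
Positional expansion:
  Digit '1' (value 1) x 8^4 = 4096
  Digit '6' (value 6) x 8^3 = 3072
  Digit '6' (value 6) x 8^2 = 384
  Digit '7' (value 7) x 8^1 = 56
  Digit '0' (value 0) x 8^0 = 0
Sum = 7608

7608


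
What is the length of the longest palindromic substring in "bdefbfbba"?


Input: "bdefbfbba"
Checking substrings for palindromes:
  [3:6] "fbf" (len 3) => palindrome
  [4:7] "bfb" (len 3) => palindrome
  [6:8] "bb" (len 2) => palindrome
Longest palindromic substring: "fbf" with length 3

3


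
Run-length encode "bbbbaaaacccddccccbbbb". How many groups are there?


Input: bbbbaaaacccddccccbbbb
Scanning for consecutive runs:
  Group 1: 'b' x 4 (positions 0-3)
  Group 2: 'a' x 4 (positions 4-7)
  Group 3: 'c' x 3 (positions 8-10)
  Group 4: 'd' x 2 (positions 11-12)
  Group 5: 'c' x 4 (positions 13-16)
  Group 6: 'b' x 4 (positions 17-20)
Total groups: 6

6


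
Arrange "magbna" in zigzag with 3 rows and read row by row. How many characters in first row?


Zigzag "magbna" into 3 rows:
Placing characters:
  'm' => row 0
  'a' => row 1
  'g' => row 2
  'b' => row 1
  'n' => row 0
  'a' => row 1
Rows:
  Row 0: "mn"
  Row 1: "aba"
  Row 2: "g"
First row length: 2

2


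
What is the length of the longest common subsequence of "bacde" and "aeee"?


LCS of "bacde" and "aeee"
DP table:
           a    e    e    e
      0    0    0    0    0
  b   0    0    0    0    0
  a   0    1    1    1    1
  c   0    1    1    1    1
  d   0    1    1    1    1
  e   0    1    2    2    2
LCS length = dp[5][4] = 2

2


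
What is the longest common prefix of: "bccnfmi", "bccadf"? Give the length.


Words: bccnfmi, bccadf
  Position 0: all 'b' => match
  Position 1: all 'c' => match
  Position 2: all 'c' => match
  Position 3: ('n', 'a') => mismatch, stop
LCP = "bcc" (length 3)

3


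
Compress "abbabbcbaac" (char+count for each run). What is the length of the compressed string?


Input: abbabbcbaac
Runs:
  'a' x 1 => "a1"
  'b' x 2 => "b2"
  'a' x 1 => "a1"
  'b' x 2 => "b2"
  'c' x 1 => "c1"
  'b' x 1 => "b1"
  'a' x 2 => "a2"
  'c' x 1 => "c1"
Compressed: "a1b2a1b2c1b1a2c1"
Compressed length: 16

16


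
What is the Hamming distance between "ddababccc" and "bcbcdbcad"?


Comparing "ddababccc" and "bcbcdbcad" position by position:
  Position 0: 'd' vs 'b' => differ
  Position 1: 'd' vs 'c' => differ
  Position 2: 'a' vs 'b' => differ
  Position 3: 'b' vs 'c' => differ
  Position 4: 'a' vs 'd' => differ
  Position 5: 'b' vs 'b' => same
  Position 6: 'c' vs 'c' => same
  Position 7: 'c' vs 'a' => differ
  Position 8: 'c' vs 'd' => differ
Total differences (Hamming distance): 7

7


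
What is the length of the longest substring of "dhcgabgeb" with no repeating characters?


Input: "dhcgabgeb"
Sliding window (track last position of each char):
  Position 0 ('d'): window [0,0] length 1 -- new best
  Position 1 ('h'): window [0,1] length 2 -- new best
  Position 2 ('c'): window [0,2] length 3 -- new best
  Position 3 ('g'): window [0,3] length 4 -- new best
  Position 4 ('a'): window [0,4] length 5 -- new best
  Position 5 ('b'): window [0,5] length 6 -- new best
  Position 6 ('g'): repeat (last at 3), move window start to 4
  Position 6 ('g'): window [4,6] length 3
  Position 7 ('e'): window [4,7] length 4
  Position 8 ('b'): repeat (last at 5), move window start to 6
  Position 8 ('b'): window [6,8] length 3
Longest substring with no repeats: "dhcgab" with length 6

6


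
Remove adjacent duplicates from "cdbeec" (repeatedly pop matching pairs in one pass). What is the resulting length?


Input: cdbeec
Stack-based adjacent duplicate removal:
  Read 'c': push. Stack: c
  Read 'd': push. Stack: cd
  Read 'b': push. Stack: cdb
  Read 'e': push. Stack: cdbe
  Read 'e': matches stack top 'e' => pop. Stack: cdb
  Read 'c': push. Stack: cdbc
Final stack: "cdbc" (length 4)

4


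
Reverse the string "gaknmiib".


Input: gaknmiib
Reading characters right to left:
  Position 7: 'b'
  Position 6: 'i'
  Position 5: 'i'
  Position 4: 'm'
  Position 3: 'n'
  Position 2: 'k'
  Position 1: 'a'
  Position 0: 'g'
Reversed: biimnkag

biimnkag


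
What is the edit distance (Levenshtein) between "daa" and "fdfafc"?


Computing edit distance: "daa" -> "fdfafc"
DP table:
           f    d    f    a    f    c
      0    1    2    3    4    5    6
  d   1    1    1    2    3    4    5
  a   2    2    2    2    2    3    4
  a   3    3    3    3    2    3    4
Edit distance = dp[3][6] = 4

4


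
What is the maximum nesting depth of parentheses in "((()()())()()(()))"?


Input: "((()()())()()(()))"
Tracking depth:
  Position 0 '(': depth becomes 1
  Position 1 '(': depth becomes 2
  Position 2 '(': depth becomes 3
  Position 3 ')': depth becomes 2
  Position 4 '(': depth becomes 3
  Position 5 ')': depth becomes 2
  Position 6 '(': depth becomes 3
  Position 7 ')': depth becomes 2
  Position 8 ')': depth becomes 1
  Position 9 '(': depth becomes 2
  Position 10 ')': depth becomes 1
  Position 11 '(': depth becomes 2
  Position 12 ')': depth becomes 1
  Position 13 '(': depth becomes 2
  Position 14 '(': depth becomes 3
  Position 15 ')': depth becomes 2
  Position 16 ')': depth becomes 1
  Position 17 ')': depth becomes 0
Maximum depth reached: 3

3


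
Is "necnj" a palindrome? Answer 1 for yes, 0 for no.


Input: necnj
Reversed: jncen
  Compare pos 0 ('n') with pos 4 ('j'): MISMATCH
  Compare pos 1 ('e') with pos 3 ('n'): MISMATCH
Result: not a palindrome

0


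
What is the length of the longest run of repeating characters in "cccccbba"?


Input: "cccccbba"
Scanning for longest run:
  Position 1 ('c'): continues run of 'c', length=2
  Position 2 ('c'): continues run of 'c', length=3
  Position 3 ('c'): continues run of 'c', length=4
  Position 4 ('c'): continues run of 'c', length=5
  Position 5 ('b'): new char, reset run to 1
  Position 6 ('b'): continues run of 'b', length=2
  Position 7 ('a'): new char, reset run to 1
Longest run: 'c' with length 5

5


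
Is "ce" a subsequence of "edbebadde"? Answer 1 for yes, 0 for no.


Check if "ce" is a subsequence of "edbebadde"
Greedy scan:
  Position 0 ('e'): no match needed
  Position 1 ('d'): no match needed
  Position 2 ('b'): no match needed
  Position 3 ('e'): no match needed
  Position 4 ('b'): no match needed
  Position 5 ('a'): no match needed
  Position 6 ('d'): no match needed
  Position 7 ('d'): no match needed
  Position 8 ('e'): no match needed
Only matched 0/2 characters => not a subsequence

0


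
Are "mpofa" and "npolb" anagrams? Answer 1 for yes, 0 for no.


Strings: "mpofa", "npolb"
Sorted first:  afmop
Sorted second: blnop
Differ at position 0: 'a' vs 'b' => not anagrams

0


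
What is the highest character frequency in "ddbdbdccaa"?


Input: ddbdbdccaa
Character counts:
  'a': 2
  'b': 2
  'c': 2
  'd': 4
Maximum frequency: 4

4


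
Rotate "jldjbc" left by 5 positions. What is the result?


Input: "jldjbc", rotate left by 5
First 5 characters: "jldjb"
Remaining characters: "c"
Concatenate remaining + first: "c" + "jldjb" = "cjldjb"

cjldjb


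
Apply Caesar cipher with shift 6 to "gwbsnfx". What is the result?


Caesar cipher: shift "gwbsnfx" by 6
  'g' (pos 6) + 6 = pos 12 = 'm'
  'w' (pos 22) + 6 = pos 2 = 'c'
  'b' (pos 1) + 6 = pos 7 = 'h'
  's' (pos 18) + 6 = pos 24 = 'y'
  'n' (pos 13) + 6 = pos 19 = 't'
  'f' (pos 5) + 6 = pos 11 = 'l'
  'x' (pos 23) + 6 = pos 3 = 'd'
Result: mchytld

mchytld


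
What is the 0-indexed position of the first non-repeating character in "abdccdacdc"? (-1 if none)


Input: abdccdacdc
Character frequencies:
  'a': 2
  'b': 1
  'c': 4
  'd': 3
Scanning left to right for freq == 1:
  Position 0 ('a'): freq=2, skip
  Position 1 ('b'): unique! => answer = 1

1


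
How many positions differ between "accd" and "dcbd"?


Comparing "accd" and "dcbd" position by position:
  Position 0: 'a' vs 'd' => DIFFER
  Position 1: 'c' vs 'c' => same
  Position 2: 'c' vs 'b' => DIFFER
  Position 3: 'd' vs 'd' => same
Positions that differ: 2

2


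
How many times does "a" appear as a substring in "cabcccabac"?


Searching for "a" in "cabcccabac"
Scanning each position:
  Position 0: "c" => no
  Position 1: "a" => MATCH
  Position 2: "b" => no
  Position 3: "c" => no
  Position 4: "c" => no
  Position 5: "c" => no
  Position 6: "a" => MATCH
  Position 7: "b" => no
  Position 8: "a" => MATCH
  Position 9: "c" => no
Total occurrences: 3

3


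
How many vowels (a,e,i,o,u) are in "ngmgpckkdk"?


Input: ngmgpckkdk
Checking each character:
  'n' at position 0: consonant
  'g' at position 1: consonant
  'm' at position 2: consonant
  'g' at position 3: consonant
  'p' at position 4: consonant
  'c' at position 5: consonant
  'k' at position 6: consonant
  'k' at position 7: consonant
  'd' at position 8: consonant
  'k' at position 9: consonant
Total vowels: 0

0


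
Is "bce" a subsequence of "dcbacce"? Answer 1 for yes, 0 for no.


Check if "bce" is a subsequence of "dcbacce"
Greedy scan:
  Position 0 ('d'): no match needed
  Position 1 ('c'): no match needed
  Position 2 ('b'): matches sub[0] = 'b'
  Position 3 ('a'): no match needed
  Position 4 ('c'): matches sub[1] = 'c'
  Position 5 ('c'): no match needed
  Position 6 ('e'): matches sub[2] = 'e'
All 3 characters matched => is a subsequence

1


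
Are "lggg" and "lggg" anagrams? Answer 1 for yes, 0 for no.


Strings: "lggg", "lggg"
Sorted first:  gggl
Sorted second: gggl
Sorted forms match => anagrams

1


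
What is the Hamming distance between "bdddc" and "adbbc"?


Comparing "bdddc" and "adbbc" position by position:
  Position 0: 'b' vs 'a' => differ
  Position 1: 'd' vs 'd' => same
  Position 2: 'd' vs 'b' => differ
  Position 3: 'd' vs 'b' => differ
  Position 4: 'c' vs 'c' => same
Total differences (Hamming distance): 3

3


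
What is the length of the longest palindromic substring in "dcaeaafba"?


Input: "dcaeaafba"
Checking substrings for palindromes:
  [2:5] "aea" (len 3) => palindrome
  [4:6] "aa" (len 2) => palindrome
Longest palindromic substring: "aea" with length 3

3


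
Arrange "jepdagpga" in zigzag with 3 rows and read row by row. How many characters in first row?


Zigzag "jepdagpga" into 3 rows:
Placing characters:
  'j' => row 0
  'e' => row 1
  'p' => row 2
  'd' => row 1
  'a' => row 0
  'g' => row 1
  'p' => row 2
  'g' => row 1
  'a' => row 0
Rows:
  Row 0: "jaa"
  Row 1: "edgg"
  Row 2: "pp"
First row length: 3

3


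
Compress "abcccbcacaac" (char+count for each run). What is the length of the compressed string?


Input: abcccbcacaac
Runs:
  'a' x 1 => "a1"
  'b' x 1 => "b1"
  'c' x 3 => "c3"
  'b' x 1 => "b1"
  'c' x 1 => "c1"
  'a' x 1 => "a1"
  'c' x 1 => "c1"
  'a' x 2 => "a2"
  'c' x 1 => "c1"
Compressed: "a1b1c3b1c1a1c1a2c1"
Compressed length: 18

18


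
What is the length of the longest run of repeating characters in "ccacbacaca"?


Input: "ccacbacaca"
Scanning for longest run:
  Position 1 ('c'): continues run of 'c', length=2
  Position 2 ('a'): new char, reset run to 1
  Position 3 ('c'): new char, reset run to 1
  Position 4 ('b'): new char, reset run to 1
  Position 5 ('a'): new char, reset run to 1
  Position 6 ('c'): new char, reset run to 1
  Position 7 ('a'): new char, reset run to 1
  Position 8 ('c'): new char, reset run to 1
  Position 9 ('a'): new char, reset run to 1
Longest run: 'c' with length 2

2


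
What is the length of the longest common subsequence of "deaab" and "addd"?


LCS of "deaab" and "addd"
DP table:
           a    d    d    d
      0    0    0    0    0
  d   0    0    1    1    1
  e   0    0    1    1    1
  a   0    1    1    1    1
  a   0    1    1    1    1
  b   0    1    1    1    1
LCS length = dp[5][4] = 1

1


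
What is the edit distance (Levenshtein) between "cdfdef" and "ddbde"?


Computing edit distance: "cdfdef" -> "ddbde"
DP table:
           d    d    b    d    e
      0    1    2    3    4    5
  c   1    1    2    3    4    5
  d   2    1    1    2    3    4
  f   3    2    2    2    3    4
  d   4    3    2    3    2    3
  e   5    4    3    3    3    2
  f   6    5    4    4    4    3
Edit distance = dp[6][5] = 3

3


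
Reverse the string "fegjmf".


Input: fegjmf
Reading characters right to left:
  Position 5: 'f'
  Position 4: 'm'
  Position 3: 'j'
  Position 2: 'g'
  Position 1: 'e'
  Position 0: 'f'
Reversed: fmjgef

fmjgef


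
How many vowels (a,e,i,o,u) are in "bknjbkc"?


Input: bknjbkc
Checking each character:
  'b' at position 0: consonant
  'k' at position 1: consonant
  'n' at position 2: consonant
  'j' at position 3: consonant
  'b' at position 4: consonant
  'k' at position 5: consonant
  'c' at position 6: consonant
Total vowels: 0

0


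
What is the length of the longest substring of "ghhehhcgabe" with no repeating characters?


Input: "ghhehhcgabe"
Sliding window (track last position of each char):
  Position 0 ('g'): window [0,0] length 1 -- new best
  Position 1 ('h'): window [0,1] length 2 -- new best
  Position 2 ('h'): repeat (last at 1), move window start to 2
  Position 2 ('h'): window [2,2] length 1
  Position 3 ('e'): window [2,3] length 2
  Position 4 ('h'): repeat (last at 2), move window start to 3
  Position 4 ('h'): window [3,4] length 2
  Position 5 ('h'): repeat (last at 4), move window start to 5
  Position 5 ('h'): window [5,5] length 1
  Position 6 ('c'): window [5,6] length 2
  Position 7 ('g'): window [5,7] length 3 -- new best
  Position 8 ('a'): window [5,8] length 4 -- new best
  Position 9 ('b'): window [5,9] length 5 -- new best
  Position 10 ('e'): window [5,10] length 6 -- new best
Longest substring with no repeats: "hcgabe" with length 6

6


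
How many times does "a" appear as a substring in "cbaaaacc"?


Searching for "a" in "cbaaaacc"
Scanning each position:
  Position 0: "c" => no
  Position 1: "b" => no
  Position 2: "a" => MATCH
  Position 3: "a" => MATCH
  Position 4: "a" => MATCH
  Position 5: "a" => MATCH
  Position 6: "c" => no
  Position 7: "c" => no
Total occurrences: 4

4


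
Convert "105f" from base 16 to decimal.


Input: "105f" in base 16
Positional expansion:
  Digit '1' (value 1) x 16^3 = 4096
  Digit '0' (value 0) x 16^2 = 0
  Digit '5' (value 5) x 16^1 = 80
  Digit 'f' (value 15) x 16^0 = 15
Sum = 4191

4191


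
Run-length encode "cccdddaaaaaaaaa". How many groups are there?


Input: cccdddaaaaaaaaa
Scanning for consecutive runs:
  Group 1: 'c' x 3 (positions 0-2)
  Group 2: 'd' x 3 (positions 3-5)
  Group 3: 'a' x 9 (positions 6-14)
Total groups: 3

3


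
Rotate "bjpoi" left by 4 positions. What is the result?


Input: "bjpoi", rotate left by 4
First 4 characters: "bjpo"
Remaining characters: "i"
Concatenate remaining + first: "i" + "bjpo" = "ibjpo"

ibjpo


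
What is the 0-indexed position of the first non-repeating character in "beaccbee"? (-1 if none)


Input: beaccbee
Character frequencies:
  'a': 1
  'b': 2
  'c': 2
  'e': 3
Scanning left to right for freq == 1:
  Position 0 ('b'): freq=2, skip
  Position 1 ('e'): freq=3, skip
  Position 2 ('a'): unique! => answer = 2

2


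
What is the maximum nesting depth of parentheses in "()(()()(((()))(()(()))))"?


Input: "()(()()(((()))(()(()))))"
Tracking depth:
  Position 0 '(': depth becomes 1
  Position 1 ')': depth becomes 0
  Position 2 '(': depth becomes 1
  Position 3 '(': depth becomes 2
  Position 4 ')': depth becomes 1
  Position 5 '(': depth becomes 2
  Position 6 ')': depth becomes 1
  Position 7 '(': depth becomes 2
  Position 8 '(': depth becomes 3
  Position 9 '(': depth becomes 4
  Position 10 '(': depth becomes 5
  Position 11 ')': depth becomes 4
  Position 12 ')': depth becomes 3
  Position 13 ')': depth becomes 2
  Position 14 '(': depth becomes 3
  Position 15 '(': depth becomes 4
  Position 16 ')': depth becomes 3
  Position 17 '(': depth becomes 4
  Position 18 '(': depth becomes 5
  Position 19 ')': depth becomes 4
  Position 20 ')': depth becomes 3
  Position 21 ')': depth becomes 2
  Position 22 ')': depth becomes 1
  Position 23 ')': depth becomes 0
Maximum depth reached: 5

5


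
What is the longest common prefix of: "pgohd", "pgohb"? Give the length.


Words: pgohd, pgohb
  Position 0: all 'p' => match
  Position 1: all 'g' => match
  Position 2: all 'o' => match
  Position 3: all 'h' => match
  Position 4: ('d', 'b') => mismatch, stop
LCP = "pgoh" (length 4)

4


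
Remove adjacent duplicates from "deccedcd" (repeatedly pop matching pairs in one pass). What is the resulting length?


Input: deccedcd
Stack-based adjacent duplicate removal:
  Read 'd': push. Stack: d
  Read 'e': push. Stack: de
  Read 'c': push. Stack: dec
  Read 'c': matches stack top 'c' => pop. Stack: de
  Read 'e': matches stack top 'e' => pop. Stack: d
  Read 'd': matches stack top 'd' => pop. Stack: (empty)
  Read 'c': push. Stack: c
  Read 'd': push. Stack: cd
Final stack: "cd" (length 2)

2


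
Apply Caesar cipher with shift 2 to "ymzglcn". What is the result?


Caesar cipher: shift "ymzglcn" by 2
  'y' (pos 24) + 2 = pos 0 = 'a'
  'm' (pos 12) + 2 = pos 14 = 'o'
  'z' (pos 25) + 2 = pos 1 = 'b'
  'g' (pos 6) + 2 = pos 8 = 'i'
  'l' (pos 11) + 2 = pos 13 = 'n'
  'c' (pos 2) + 2 = pos 4 = 'e'
  'n' (pos 13) + 2 = pos 15 = 'p'
Result: aobinep

aobinep


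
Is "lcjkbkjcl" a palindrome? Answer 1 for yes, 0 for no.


Input: lcjkbkjcl
Reversed: lcjkbkjcl
  Compare pos 0 ('l') with pos 8 ('l'): match
  Compare pos 1 ('c') with pos 7 ('c'): match
  Compare pos 2 ('j') with pos 6 ('j'): match
  Compare pos 3 ('k') with pos 5 ('k'): match
Result: palindrome

1


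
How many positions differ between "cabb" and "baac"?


Comparing "cabb" and "baac" position by position:
  Position 0: 'c' vs 'b' => DIFFER
  Position 1: 'a' vs 'a' => same
  Position 2: 'b' vs 'a' => DIFFER
  Position 3: 'b' vs 'c' => DIFFER
Positions that differ: 3

3


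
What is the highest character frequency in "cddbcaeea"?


Input: cddbcaeea
Character counts:
  'a': 2
  'b': 1
  'c': 2
  'd': 2
  'e': 2
Maximum frequency: 2

2


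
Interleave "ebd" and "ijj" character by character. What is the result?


Interleaving "ebd" and "ijj":
  Position 0: 'e' from first, 'i' from second => "ei"
  Position 1: 'b' from first, 'j' from second => "bj"
  Position 2: 'd' from first, 'j' from second => "dj"
Result: eibjdj

eibjdj


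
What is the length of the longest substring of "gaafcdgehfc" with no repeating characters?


Input: "gaafcdgehfc"
Sliding window (track last position of each char):
  Position 0 ('g'): window [0,0] length 1 -- new best
  Position 1 ('a'): window [0,1] length 2 -- new best
  Position 2 ('a'): repeat (last at 1), move window start to 2
  Position 2 ('a'): window [2,2] length 1
  Position 3 ('f'): window [2,3] length 2
  Position 4 ('c'): window [2,4] length 3 -- new best
  Position 5 ('d'): window [2,5] length 4 -- new best
  Position 6 ('g'): window [2,6] length 5 -- new best
  Position 7 ('e'): window [2,7] length 6 -- new best
  Position 8 ('h'): window [2,8] length 7 -- new best
  Position 9 ('f'): repeat (last at 3), move window start to 4
  Position 9 ('f'): window [4,9] length 6
  Position 10 ('c'): repeat (last at 4), move window start to 5
  Position 10 ('c'): window [5,10] length 6
Longest substring with no repeats: "afcdgeh" with length 7

7


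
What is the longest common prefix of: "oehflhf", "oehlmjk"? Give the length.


Words: oehflhf, oehlmjk
  Position 0: all 'o' => match
  Position 1: all 'e' => match
  Position 2: all 'h' => match
  Position 3: ('f', 'l') => mismatch, stop
LCP = "oeh" (length 3)

3


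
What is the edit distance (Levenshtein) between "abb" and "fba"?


Computing edit distance: "abb" -> "fba"
DP table:
           f    b    a
      0    1    2    3
  a   1    1    2    2
  b   2    2    1    2
  b   3    3    2    2
Edit distance = dp[3][3] = 2

2


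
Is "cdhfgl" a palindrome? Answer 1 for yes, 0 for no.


Input: cdhfgl
Reversed: lgfhdc
  Compare pos 0 ('c') with pos 5 ('l'): MISMATCH
  Compare pos 1 ('d') with pos 4 ('g'): MISMATCH
  Compare pos 2 ('h') with pos 3 ('f'): MISMATCH
Result: not a palindrome

0


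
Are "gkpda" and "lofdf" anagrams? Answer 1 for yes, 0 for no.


Strings: "gkpda", "lofdf"
Sorted first:  adgkp
Sorted second: dfflo
Differ at position 0: 'a' vs 'd' => not anagrams

0


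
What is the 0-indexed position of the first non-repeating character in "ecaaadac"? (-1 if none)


Input: ecaaadac
Character frequencies:
  'a': 4
  'c': 2
  'd': 1
  'e': 1
Scanning left to right for freq == 1:
  Position 0 ('e'): unique! => answer = 0

0


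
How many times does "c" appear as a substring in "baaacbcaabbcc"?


Searching for "c" in "baaacbcaabbcc"
Scanning each position:
  Position 0: "b" => no
  Position 1: "a" => no
  Position 2: "a" => no
  Position 3: "a" => no
  Position 4: "c" => MATCH
  Position 5: "b" => no
  Position 6: "c" => MATCH
  Position 7: "a" => no
  Position 8: "a" => no
  Position 9: "b" => no
  Position 10: "b" => no
  Position 11: "c" => MATCH
  Position 12: "c" => MATCH
Total occurrences: 4

4


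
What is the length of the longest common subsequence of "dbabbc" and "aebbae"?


LCS of "dbabbc" and "aebbae"
DP table:
           a    e    b    b    a    e
      0    0    0    0    0    0    0
  d   0    0    0    0    0    0    0
  b   0    0    0    1    1    1    1
  a   0    1    1    1    1    2    2
  b   0    1    1    2    2    2    2
  b   0    1    1    2    3    3    3
  c   0    1    1    2    3    3    3
LCS length = dp[6][6] = 3

3


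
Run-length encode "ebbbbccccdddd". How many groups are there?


Input: ebbbbccccdddd
Scanning for consecutive runs:
  Group 1: 'e' x 1 (positions 0-0)
  Group 2: 'b' x 4 (positions 1-4)
  Group 3: 'c' x 4 (positions 5-8)
  Group 4: 'd' x 4 (positions 9-12)
Total groups: 4

4


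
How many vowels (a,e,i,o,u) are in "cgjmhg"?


Input: cgjmhg
Checking each character:
  'c' at position 0: consonant
  'g' at position 1: consonant
  'j' at position 2: consonant
  'm' at position 3: consonant
  'h' at position 4: consonant
  'g' at position 5: consonant
Total vowels: 0

0


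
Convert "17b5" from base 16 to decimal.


Input: "17b5" in base 16
Positional expansion:
  Digit '1' (value 1) x 16^3 = 4096
  Digit '7' (value 7) x 16^2 = 1792
  Digit 'b' (value 11) x 16^1 = 176
  Digit '5' (value 5) x 16^0 = 5
Sum = 6069

6069


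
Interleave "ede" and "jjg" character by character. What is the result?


Interleaving "ede" and "jjg":
  Position 0: 'e' from first, 'j' from second => "ej"
  Position 1: 'd' from first, 'j' from second => "dj"
  Position 2: 'e' from first, 'g' from second => "eg"
Result: ejdjeg

ejdjeg


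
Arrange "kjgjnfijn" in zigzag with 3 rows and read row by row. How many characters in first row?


Zigzag "kjgjnfijn" into 3 rows:
Placing characters:
  'k' => row 0
  'j' => row 1
  'g' => row 2
  'j' => row 1
  'n' => row 0
  'f' => row 1
  'i' => row 2
  'j' => row 1
  'n' => row 0
Rows:
  Row 0: "knn"
  Row 1: "jjfj"
  Row 2: "gi"
First row length: 3

3


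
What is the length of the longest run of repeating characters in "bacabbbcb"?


Input: "bacabbbcb"
Scanning for longest run:
  Position 1 ('a'): new char, reset run to 1
  Position 2 ('c'): new char, reset run to 1
  Position 3 ('a'): new char, reset run to 1
  Position 4 ('b'): new char, reset run to 1
  Position 5 ('b'): continues run of 'b', length=2
  Position 6 ('b'): continues run of 'b', length=3
  Position 7 ('c'): new char, reset run to 1
  Position 8 ('b'): new char, reset run to 1
Longest run: 'b' with length 3

3


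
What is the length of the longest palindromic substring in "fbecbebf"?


Input: "fbecbebf"
Checking substrings for palindromes:
  [4:7] "beb" (len 3) => palindrome
Longest palindromic substring: "beb" with length 3

3


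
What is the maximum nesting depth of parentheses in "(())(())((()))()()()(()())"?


Input: "(())(())((()))()()()(()())"
Tracking depth:
  Position 0 '(': depth becomes 1
  Position 1 '(': depth becomes 2
  Position 2 ')': depth becomes 1
  Position 3 ')': depth becomes 0
  Position 4 '(': depth becomes 1
  Position 5 '(': depth becomes 2
  Position 6 ')': depth becomes 1
  Position 7 ')': depth becomes 0
  Position 8 '(': depth becomes 1
  Position 9 '(': depth becomes 2
  Position 10 '(': depth becomes 3
  Position 11 ')': depth becomes 2
  Position 12 ')': depth becomes 1
  Position 13 ')': depth becomes 0
  Position 14 '(': depth becomes 1
  Position 15 ')': depth becomes 0
  Position 16 '(': depth becomes 1
  Position 17 ')': depth becomes 0
  Position 18 '(': depth becomes 1
  Position 19 ')': depth becomes 0
  Position 20 '(': depth becomes 1
  Position 21 '(': depth becomes 2
  Position 22 ')': depth becomes 1
  Position 23 '(': depth becomes 2
  Position 24 ')': depth becomes 1
  Position 25 ')': depth becomes 0
Maximum depth reached: 3

3


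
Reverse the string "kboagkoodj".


Input: kboagkoodj
Reading characters right to left:
  Position 9: 'j'
  Position 8: 'd'
  Position 7: 'o'
  Position 6: 'o'
  Position 5: 'k'
  Position 4: 'g'
  Position 3: 'a'
  Position 2: 'o'
  Position 1: 'b'
  Position 0: 'k'
Reversed: jdookgaobk

jdookgaobk


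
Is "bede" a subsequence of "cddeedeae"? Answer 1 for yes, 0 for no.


Check if "bede" is a subsequence of "cddeedeae"
Greedy scan:
  Position 0 ('c'): no match needed
  Position 1 ('d'): no match needed
  Position 2 ('d'): no match needed
  Position 3 ('e'): no match needed
  Position 4 ('e'): no match needed
  Position 5 ('d'): no match needed
  Position 6 ('e'): no match needed
  Position 7 ('a'): no match needed
  Position 8 ('e'): no match needed
Only matched 0/4 characters => not a subsequence

0


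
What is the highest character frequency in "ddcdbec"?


Input: ddcdbec
Character counts:
  'b': 1
  'c': 2
  'd': 3
  'e': 1
Maximum frequency: 3

3


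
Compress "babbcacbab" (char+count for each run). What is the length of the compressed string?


Input: babbcacbab
Runs:
  'b' x 1 => "b1"
  'a' x 1 => "a1"
  'b' x 2 => "b2"
  'c' x 1 => "c1"
  'a' x 1 => "a1"
  'c' x 1 => "c1"
  'b' x 1 => "b1"
  'a' x 1 => "a1"
  'b' x 1 => "b1"
Compressed: "b1a1b2c1a1c1b1a1b1"
Compressed length: 18

18


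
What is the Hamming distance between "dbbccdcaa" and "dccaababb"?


Comparing "dbbccdcaa" and "dccaababb" position by position:
  Position 0: 'd' vs 'd' => same
  Position 1: 'b' vs 'c' => differ
  Position 2: 'b' vs 'c' => differ
  Position 3: 'c' vs 'a' => differ
  Position 4: 'c' vs 'a' => differ
  Position 5: 'd' vs 'b' => differ
  Position 6: 'c' vs 'a' => differ
  Position 7: 'a' vs 'b' => differ
  Position 8: 'a' vs 'b' => differ
Total differences (Hamming distance): 8

8


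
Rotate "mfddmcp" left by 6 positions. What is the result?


Input: "mfddmcp", rotate left by 6
First 6 characters: "mfddmc"
Remaining characters: "p"
Concatenate remaining + first: "p" + "mfddmc" = "pmfddmc"

pmfddmc


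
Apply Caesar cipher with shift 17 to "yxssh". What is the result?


Caesar cipher: shift "yxssh" by 17
  'y' (pos 24) + 17 = pos 15 = 'p'
  'x' (pos 23) + 17 = pos 14 = 'o'
  's' (pos 18) + 17 = pos 9 = 'j'
  's' (pos 18) + 17 = pos 9 = 'j'
  'h' (pos 7) + 17 = pos 24 = 'y'
Result: pojjy

pojjy


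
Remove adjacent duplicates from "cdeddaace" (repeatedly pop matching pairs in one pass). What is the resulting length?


Input: cdeddaace
Stack-based adjacent duplicate removal:
  Read 'c': push. Stack: c
  Read 'd': push. Stack: cd
  Read 'e': push. Stack: cde
  Read 'd': push. Stack: cded
  Read 'd': matches stack top 'd' => pop. Stack: cde
  Read 'a': push. Stack: cdea
  Read 'a': matches stack top 'a' => pop. Stack: cde
  Read 'c': push. Stack: cdec
  Read 'e': push. Stack: cdece
Final stack: "cdece" (length 5)

5


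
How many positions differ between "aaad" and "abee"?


Comparing "aaad" and "abee" position by position:
  Position 0: 'a' vs 'a' => same
  Position 1: 'a' vs 'b' => DIFFER
  Position 2: 'a' vs 'e' => DIFFER
  Position 3: 'd' vs 'e' => DIFFER
Positions that differ: 3

3


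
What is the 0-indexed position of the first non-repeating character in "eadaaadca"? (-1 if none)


Input: eadaaadca
Character frequencies:
  'a': 5
  'c': 1
  'd': 2
  'e': 1
Scanning left to right for freq == 1:
  Position 0 ('e'): unique! => answer = 0

0


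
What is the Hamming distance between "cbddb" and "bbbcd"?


Comparing "cbddb" and "bbbcd" position by position:
  Position 0: 'c' vs 'b' => differ
  Position 1: 'b' vs 'b' => same
  Position 2: 'd' vs 'b' => differ
  Position 3: 'd' vs 'c' => differ
  Position 4: 'b' vs 'd' => differ
Total differences (Hamming distance): 4

4


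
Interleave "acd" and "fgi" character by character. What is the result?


Interleaving "acd" and "fgi":
  Position 0: 'a' from first, 'f' from second => "af"
  Position 1: 'c' from first, 'g' from second => "cg"
  Position 2: 'd' from first, 'i' from second => "di"
Result: afcgdi

afcgdi


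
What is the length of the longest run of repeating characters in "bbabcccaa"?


Input: "bbabcccaa"
Scanning for longest run:
  Position 1 ('b'): continues run of 'b', length=2
  Position 2 ('a'): new char, reset run to 1
  Position 3 ('b'): new char, reset run to 1
  Position 4 ('c'): new char, reset run to 1
  Position 5 ('c'): continues run of 'c', length=2
  Position 6 ('c'): continues run of 'c', length=3
  Position 7 ('a'): new char, reset run to 1
  Position 8 ('a'): continues run of 'a', length=2
Longest run: 'c' with length 3

3


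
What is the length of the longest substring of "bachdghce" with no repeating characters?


Input: "bachdghce"
Sliding window (track last position of each char):
  Position 0 ('b'): window [0,0] length 1 -- new best
  Position 1 ('a'): window [0,1] length 2 -- new best
  Position 2 ('c'): window [0,2] length 3 -- new best
  Position 3 ('h'): window [0,3] length 4 -- new best
  Position 4 ('d'): window [0,4] length 5 -- new best
  Position 5 ('g'): window [0,5] length 6 -- new best
  Position 6 ('h'): repeat (last at 3), move window start to 4
  Position 6 ('h'): window [4,6] length 3
  Position 7 ('c'): window [4,7] length 4
  Position 8 ('e'): window [4,8] length 5
Longest substring with no repeats: "bachdg" with length 6

6


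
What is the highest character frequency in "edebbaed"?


Input: edebbaed
Character counts:
  'a': 1
  'b': 2
  'd': 2
  'e': 3
Maximum frequency: 3

3


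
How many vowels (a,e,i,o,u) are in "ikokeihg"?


Input: ikokeihg
Checking each character:
  'i' at position 0: vowel (running total: 1)
  'k' at position 1: consonant
  'o' at position 2: vowel (running total: 2)
  'k' at position 3: consonant
  'e' at position 4: vowel (running total: 3)
  'i' at position 5: vowel (running total: 4)
  'h' at position 6: consonant
  'g' at position 7: consonant
Total vowels: 4

4


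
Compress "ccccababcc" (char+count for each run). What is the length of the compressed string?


Input: ccccababcc
Runs:
  'c' x 4 => "c4"
  'a' x 1 => "a1"
  'b' x 1 => "b1"
  'a' x 1 => "a1"
  'b' x 1 => "b1"
  'c' x 2 => "c2"
Compressed: "c4a1b1a1b1c2"
Compressed length: 12

12


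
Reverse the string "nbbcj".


Input: nbbcj
Reading characters right to left:
  Position 4: 'j'
  Position 3: 'c'
  Position 2: 'b'
  Position 1: 'b'
  Position 0: 'n'
Reversed: jcbbn

jcbbn


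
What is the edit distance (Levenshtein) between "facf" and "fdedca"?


Computing edit distance: "facf" -> "fdedca"
DP table:
           f    d    e    d    c    a
      0    1    2    3    4    5    6
  f   1    0    1    2    3    4    5
  a   2    1    1    2    3    4    4
  c   3    2    2    2    3    3    4
  f   4    3    3    3    3    4    4
Edit distance = dp[4][6] = 4

4


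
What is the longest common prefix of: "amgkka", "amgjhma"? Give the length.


Words: amgkka, amgjhma
  Position 0: all 'a' => match
  Position 1: all 'm' => match
  Position 2: all 'g' => match
  Position 3: ('k', 'j') => mismatch, stop
LCP = "amg" (length 3)

3


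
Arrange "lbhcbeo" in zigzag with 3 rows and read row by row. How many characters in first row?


Zigzag "lbhcbeo" into 3 rows:
Placing characters:
  'l' => row 0
  'b' => row 1
  'h' => row 2
  'c' => row 1
  'b' => row 0
  'e' => row 1
  'o' => row 2
Rows:
  Row 0: "lb"
  Row 1: "bce"
  Row 2: "ho"
First row length: 2

2


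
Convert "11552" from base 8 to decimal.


Input: "11552" in base 8
Positional expansion:
  Digit '1' (value 1) x 8^4 = 4096
  Digit '1' (value 1) x 8^3 = 512
  Digit '5' (value 5) x 8^2 = 320
  Digit '5' (value 5) x 8^1 = 40
  Digit '2' (value 2) x 8^0 = 2
Sum = 4970

4970
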